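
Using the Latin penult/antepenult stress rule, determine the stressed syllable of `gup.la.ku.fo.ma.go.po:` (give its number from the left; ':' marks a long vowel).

Classical Latin: stress the penult if heavy (long vowel or closed), else the antepenult.
Weights: 5 ma L, 6 go L, 7 po: H.
The penult (syllable 6, go) is light, so stress falls on the antepenult (syllable 5, ma).
Stress on syllable 5: gup.la.ku.fo.ˈma.go.po:.

5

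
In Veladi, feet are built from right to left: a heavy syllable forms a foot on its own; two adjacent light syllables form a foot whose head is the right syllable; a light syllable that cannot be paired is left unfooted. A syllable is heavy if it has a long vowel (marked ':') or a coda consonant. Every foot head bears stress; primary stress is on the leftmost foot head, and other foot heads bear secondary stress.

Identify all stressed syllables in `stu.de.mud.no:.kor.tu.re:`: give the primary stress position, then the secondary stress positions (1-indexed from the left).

Weights: 1 stu L, 2 de L, 3 mud H, 4 no: H, 5 kor H, 6 tu L, 7 re: H.
Parse right to left (heavy = foot alone; LL = one foot; stranded L unfooted): (stu.ˈde) (ˈmud) (ˈno:) (ˈkor) tu (ˈre:).
Foot heads: 2, 3, 4, 5, 7.
Primary stress on the leftmost head = syllable 2.
Secondary stress on 3, 4, 5, 7: stu.ˈde.ˌmud.ˌno:.ˌkor.tu.ˌre:.

primary 2, secondary 3, 4, 5, 7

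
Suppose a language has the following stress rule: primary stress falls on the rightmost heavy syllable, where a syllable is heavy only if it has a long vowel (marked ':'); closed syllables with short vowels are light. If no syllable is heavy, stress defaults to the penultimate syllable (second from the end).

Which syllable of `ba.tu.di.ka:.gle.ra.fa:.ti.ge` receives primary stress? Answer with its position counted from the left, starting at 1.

Weights: 1 ba L, 2 tu L, 3 di L, 4 ka: H, 5 gle L, 6 ra L, 7 fa: H, 8 ti L, 9 ge L.
Heavy syllables in the domain: 4, 7. The rightmost is syllable 7 (fa:).
Primary stress: syllable 7 → ba.tu.di.ka:.gle.ra.ˈfa:.ti.ge.

7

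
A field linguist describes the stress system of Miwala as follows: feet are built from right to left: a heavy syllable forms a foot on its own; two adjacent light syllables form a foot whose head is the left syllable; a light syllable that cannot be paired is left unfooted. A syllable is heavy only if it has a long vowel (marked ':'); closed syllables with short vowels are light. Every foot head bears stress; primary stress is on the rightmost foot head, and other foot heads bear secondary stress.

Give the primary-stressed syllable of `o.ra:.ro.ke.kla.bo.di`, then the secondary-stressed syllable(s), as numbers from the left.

Weights: 1 o L, 2 ra: H, 3 ro L, 4 ke L, 5 kla L, 6 bo L, 7 di L.
Parse right to left (heavy = foot alone; LL = one foot; stranded L unfooted): o (ˈra:) ro (ˈke.kla) (ˈbo.di).
Foot heads: 2, 4, 6.
Primary stress on the rightmost head = syllable 6.
Secondary stress on 2, 4: o.ˌra:.ro.ˌke.kla.ˈbo.di.

primary 6, secondary 2, 4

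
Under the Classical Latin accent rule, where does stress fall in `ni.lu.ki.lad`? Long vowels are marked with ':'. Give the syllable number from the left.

2

Classical Latin: stress the penult if heavy (long vowel or closed), else the antepenult.
Weights: 2 lu L, 3 ki L, 4 lad H.
The penult (syllable 3, ki) is light, so stress falls on the antepenult (syllable 2, lu).
Stress on syllable 2: ni.ˈlu.ki.lad.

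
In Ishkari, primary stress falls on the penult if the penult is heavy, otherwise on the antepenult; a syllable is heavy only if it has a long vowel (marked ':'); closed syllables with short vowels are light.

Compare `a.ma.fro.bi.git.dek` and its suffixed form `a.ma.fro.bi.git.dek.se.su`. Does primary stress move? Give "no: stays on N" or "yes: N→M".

Base `a.ma.fro.bi.git.dek` (6 syllables):
  Weights: 4 bi L, 5 git L, 6 dek L.
  The penult (syllable 5, git) is light, so stress falls on the antepenult (syllable 4, bi).
  → primary stress on syllable 4.
Suffixed `a.ma.fro.bi.git.dek.se.su` (8 syllables):
  Weights: 6 dek L, 7 se L, 8 su L.
  The penult (syllable 7, se) is light, so stress falls on the antepenult (syllable 6, dek).
  → primary stress on syllable 6.

yes: 4→6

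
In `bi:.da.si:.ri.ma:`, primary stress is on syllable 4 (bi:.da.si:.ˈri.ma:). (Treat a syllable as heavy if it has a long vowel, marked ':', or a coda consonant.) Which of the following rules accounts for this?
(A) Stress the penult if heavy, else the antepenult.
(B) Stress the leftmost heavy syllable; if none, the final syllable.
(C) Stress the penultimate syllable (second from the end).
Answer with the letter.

C

Rule A → syllable 3 (observed: 4).
Rule B → syllable 1 (observed: 4).
Rule C → syllable 4 ✓.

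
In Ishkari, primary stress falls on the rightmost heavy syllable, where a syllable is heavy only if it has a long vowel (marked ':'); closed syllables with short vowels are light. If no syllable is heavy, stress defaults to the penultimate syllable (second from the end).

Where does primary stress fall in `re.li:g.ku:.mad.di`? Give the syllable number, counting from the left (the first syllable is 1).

3

Weights: 1 re L, 2 li:g H, 3 ku: H, 4 mad L, 5 di L.
Heavy syllables in the domain: 2, 3. The rightmost is syllable 3 (ku:).
Primary stress: syllable 3 → re.li:g.ˈku:.mad.di.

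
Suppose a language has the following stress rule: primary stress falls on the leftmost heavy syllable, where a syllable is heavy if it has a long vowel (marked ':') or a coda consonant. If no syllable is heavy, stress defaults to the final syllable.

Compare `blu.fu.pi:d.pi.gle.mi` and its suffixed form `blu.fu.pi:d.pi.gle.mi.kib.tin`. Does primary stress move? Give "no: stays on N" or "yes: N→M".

no: stays on 3

Base `blu.fu.pi:d.pi.gle.mi` (6 syllables):
  Weights: 1 blu L, 2 fu L, 3 pi:d H, 4 pi L, 5 gle L, 6 mi L.
  Heavy syllables in the domain: 3. The leftmost is syllable 3 (pi:d).
  → primary stress on syllable 3.
Suffixed `blu.fu.pi:d.pi.gle.mi.kib.tin` (8 syllables):
  Weights: 1 blu L, 2 fu L, 3 pi:d H, 4 pi L, 5 gle L, 6 mi L, 7 kib H, 8 tin H.
  Heavy syllables in the domain: 3, 7, 8. The leftmost is syllable 3 (pi:d).
  → primary stress on syllable 3.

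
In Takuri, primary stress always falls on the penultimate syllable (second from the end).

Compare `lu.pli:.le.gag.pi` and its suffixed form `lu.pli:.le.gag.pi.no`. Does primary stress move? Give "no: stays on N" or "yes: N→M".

yes: 4→5

Base `lu.pli:.le.gag.pi` (5 syllables):
  The word has 5 syllables; the penultimate syllable (second from the end) is syllable 4 (gag).
  → primary stress on syllable 4.
Suffixed `lu.pli:.le.gag.pi.no` (6 syllables):
  The word has 6 syllables; the penultimate syllable (second from the end) is syllable 5 (pi).
  → primary stress on syllable 5.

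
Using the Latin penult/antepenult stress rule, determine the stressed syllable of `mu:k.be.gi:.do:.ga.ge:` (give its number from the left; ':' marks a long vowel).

Classical Latin: stress the penult if heavy (long vowel or closed), else the antepenult.
Weights: 4 do: H, 5 ga L, 6 ge: H.
The penult (syllable 5, ga) is light, so stress falls on the antepenult (syllable 4, do:).
Stress on syllable 4: mu:k.be.gi:.ˈdo:.ga.ge:.

4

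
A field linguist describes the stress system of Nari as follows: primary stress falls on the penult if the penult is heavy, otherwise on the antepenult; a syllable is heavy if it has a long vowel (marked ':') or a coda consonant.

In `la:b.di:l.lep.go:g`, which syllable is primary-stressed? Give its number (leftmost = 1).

3

Weights: 2 di:l H, 3 lep H, 4 go:g H.
The penult (syllable 3, lep) is heavy, so it takes stress.
Primary stress: syllable 3 → la:b.di:l.ˈlep.go:g.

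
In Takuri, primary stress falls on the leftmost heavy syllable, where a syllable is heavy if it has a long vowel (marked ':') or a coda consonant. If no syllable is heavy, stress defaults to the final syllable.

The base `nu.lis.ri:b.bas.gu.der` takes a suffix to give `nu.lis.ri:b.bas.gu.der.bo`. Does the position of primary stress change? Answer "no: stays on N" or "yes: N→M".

no: stays on 2

Base `nu.lis.ri:b.bas.gu.der` (6 syllables):
  Weights: 1 nu L, 2 lis H, 3 ri:b H, 4 bas H, 5 gu L, 6 der H.
  Heavy syllables in the domain: 2, 3, 4, 6. The leftmost is syllable 2 (lis).
  → primary stress on syllable 2.
Suffixed `nu.lis.ri:b.bas.gu.der.bo` (7 syllables):
  Weights: 1 nu L, 2 lis H, 3 ri:b H, 4 bas H, 5 gu L, 6 der H, 7 bo L.
  Heavy syllables in the domain: 2, 3, 4, 6. The leftmost is syllable 2 (lis).
  → primary stress on syllable 2.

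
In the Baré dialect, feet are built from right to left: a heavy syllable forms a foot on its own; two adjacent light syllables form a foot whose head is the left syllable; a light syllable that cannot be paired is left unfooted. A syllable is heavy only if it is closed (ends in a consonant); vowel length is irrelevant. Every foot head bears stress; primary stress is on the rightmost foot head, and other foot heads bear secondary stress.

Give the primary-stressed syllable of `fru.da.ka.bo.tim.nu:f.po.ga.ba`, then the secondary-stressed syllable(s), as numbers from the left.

primary 8, secondary 1, 3, 5, 6

Weights: 1 fru L, 2 da L, 3 ka L, 4 bo L, 5 tim H, 6 nu:f H, 7 po L, 8 ga L, 9 ba L.
Parse right to left (heavy = foot alone; LL = one foot; stranded L unfooted): (ˈfru.da) (ˈka.bo) (ˈtim) (ˈnu:f) po (ˈga.ba).
Foot heads: 1, 3, 5, 6, 8.
Primary stress on the rightmost head = syllable 8.
Secondary stress on 1, 3, 5, 6: ˌfru.da.ˌka.bo.ˌtim.ˌnu:f.po.ˈga.ba.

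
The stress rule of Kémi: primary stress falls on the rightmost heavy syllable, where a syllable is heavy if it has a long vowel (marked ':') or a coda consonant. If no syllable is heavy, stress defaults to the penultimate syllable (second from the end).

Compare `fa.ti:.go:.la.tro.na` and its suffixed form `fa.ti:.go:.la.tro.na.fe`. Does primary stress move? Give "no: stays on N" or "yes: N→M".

Base `fa.ti:.go:.la.tro.na` (6 syllables):
  Weights: 1 fa L, 2 ti: H, 3 go: H, 4 la L, 5 tro L, 6 na L.
  Heavy syllables in the domain: 2, 3. The rightmost is syllable 3 (go:).
  → primary stress on syllable 3.
Suffixed `fa.ti:.go:.la.tro.na.fe` (7 syllables):
  Weights: 1 fa L, 2 ti: H, 3 go: H, 4 la L, 5 tro L, 6 na L, 7 fe L.
  Heavy syllables in the domain: 2, 3. The rightmost is syllable 3 (go:).
  → primary stress on syllable 3.

no: stays on 3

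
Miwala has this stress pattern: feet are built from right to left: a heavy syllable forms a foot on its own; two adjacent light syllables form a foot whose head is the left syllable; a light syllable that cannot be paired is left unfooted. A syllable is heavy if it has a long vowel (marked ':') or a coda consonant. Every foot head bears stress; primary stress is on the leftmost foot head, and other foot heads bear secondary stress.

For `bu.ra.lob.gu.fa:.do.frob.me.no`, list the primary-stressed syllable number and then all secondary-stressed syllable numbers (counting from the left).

primary 1, secondary 3, 5, 7, 8

Weights: 1 bu L, 2 ra L, 3 lob H, 4 gu L, 5 fa: H, 6 do L, 7 frob H, 8 me L, 9 no L.
Parse right to left (heavy = foot alone; LL = one foot; stranded L unfooted): (ˈbu.ra) (ˈlob) gu (ˈfa:) do (ˈfrob) (ˈme.no).
Foot heads: 1, 3, 5, 7, 8.
Primary stress on the leftmost head = syllable 1.
Secondary stress on 3, 5, 7, 8: ˈbu.ra.ˌlob.gu.ˌfa:.do.ˌfrob.ˌme.no.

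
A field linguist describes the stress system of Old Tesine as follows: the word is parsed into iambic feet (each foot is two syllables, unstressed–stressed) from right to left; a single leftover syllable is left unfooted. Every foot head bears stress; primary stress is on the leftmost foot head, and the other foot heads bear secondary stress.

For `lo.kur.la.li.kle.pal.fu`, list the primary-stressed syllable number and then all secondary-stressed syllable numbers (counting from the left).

primary 3, secondary 5, 7

Parse right to left into iambic (σˈσ) feet: lo (kur.ˈla) (li.ˈkle) (pal.ˈfu). Syllable 1 is left unfooted.
Foot heads (stressed positions): 3, 5, 7.
End Rule Leftmost: primary stress on the leftmost head = syllable 3.
Secondary stress on 5, 7: lo.kur.ˈla.li.ˌkle.pal.ˌfu.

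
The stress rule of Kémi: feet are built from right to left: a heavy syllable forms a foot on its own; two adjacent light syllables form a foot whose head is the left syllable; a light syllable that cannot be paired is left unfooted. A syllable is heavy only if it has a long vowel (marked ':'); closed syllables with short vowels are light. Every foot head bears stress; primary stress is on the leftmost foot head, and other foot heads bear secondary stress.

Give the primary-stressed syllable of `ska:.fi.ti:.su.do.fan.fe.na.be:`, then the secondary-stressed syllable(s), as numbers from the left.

primary 1, secondary 3, 5, 7, 9

Weights: 1 ska: H, 2 fi L, 3 ti: H, 4 su L, 5 do L, 6 fan L, 7 fe L, 8 na L, 9 be: H.
Parse right to left (heavy = foot alone; LL = one foot; stranded L unfooted): (ˈska:) fi (ˈti:) su (ˈdo.fan) (ˈfe.na) (ˈbe:).
Foot heads: 1, 3, 5, 7, 9.
Primary stress on the leftmost head = syllable 1.
Secondary stress on 3, 5, 7, 9: ˈska:.fi.ˌti:.su.ˌdo.fan.ˌfe.na.ˌbe:.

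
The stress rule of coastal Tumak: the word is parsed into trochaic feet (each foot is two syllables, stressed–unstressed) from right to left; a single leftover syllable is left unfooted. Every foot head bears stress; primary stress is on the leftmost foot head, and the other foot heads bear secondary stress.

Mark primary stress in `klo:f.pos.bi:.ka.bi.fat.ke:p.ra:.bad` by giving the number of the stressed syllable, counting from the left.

Parse right to left into trochaic (ˈσσ) feet: klo:f (ˈpos.bi:) (ˈka.bi) (ˈfat.ke:p) (ˈra:.bad). Syllable 1 is left unfooted.
Foot heads (stressed positions): 2, 4, 6, 8.
End Rule Leftmost: primary stress on the leftmost head = syllable 2.
Primary stress: syllable 2 → klo:f.ˈpos.bi:.ka.bi.fat.ke:p.ra:.bad.

2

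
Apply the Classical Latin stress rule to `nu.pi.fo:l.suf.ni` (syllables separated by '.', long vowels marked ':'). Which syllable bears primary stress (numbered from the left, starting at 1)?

4

Classical Latin: stress the penult if heavy (long vowel or closed), else the antepenult.
Weights: 3 fo:l H, 4 suf H, 5 ni L.
The penult (syllable 4, suf) is heavy, so it takes stress.
Stress on syllable 4: nu.pi.fo:l.ˈsuf.ni.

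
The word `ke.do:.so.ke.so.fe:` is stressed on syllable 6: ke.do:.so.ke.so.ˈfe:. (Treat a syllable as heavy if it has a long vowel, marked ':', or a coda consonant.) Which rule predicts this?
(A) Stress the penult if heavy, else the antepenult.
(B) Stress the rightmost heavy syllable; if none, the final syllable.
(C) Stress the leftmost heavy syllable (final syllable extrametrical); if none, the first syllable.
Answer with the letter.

Rule A → syllable 4 (observed: 6).
Rule B → syllable 6 ✓.
Rule C → syllable 2 (observed: 6).

B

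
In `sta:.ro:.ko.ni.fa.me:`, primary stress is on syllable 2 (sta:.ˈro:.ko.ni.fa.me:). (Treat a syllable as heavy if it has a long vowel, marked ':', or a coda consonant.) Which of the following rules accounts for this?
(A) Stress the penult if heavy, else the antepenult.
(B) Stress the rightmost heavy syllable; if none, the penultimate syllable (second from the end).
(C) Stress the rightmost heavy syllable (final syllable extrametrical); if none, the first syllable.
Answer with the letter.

C

Rule A → syllable 4 (observed: 2).
Rule B → syllable 6 (observed: 2).
Rule C → syllable 2 ✓.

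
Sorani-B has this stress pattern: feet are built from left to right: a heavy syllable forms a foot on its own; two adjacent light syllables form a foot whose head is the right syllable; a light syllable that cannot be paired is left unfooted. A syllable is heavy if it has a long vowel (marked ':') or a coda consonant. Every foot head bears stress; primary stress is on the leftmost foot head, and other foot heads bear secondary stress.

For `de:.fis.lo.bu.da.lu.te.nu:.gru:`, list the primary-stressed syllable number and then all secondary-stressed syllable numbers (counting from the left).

Weights: 1 de: H, 2 fis H, 3 lo L, 4 bu L, 5 da L, 6 lu L, 7 te L, 8 nu: H, 9 gru: H.
Parse left to right (heavy = foot alone; LL = one foot; stranded L unfooted): (ˈde:) (ˈfis) (lo.ˈbu) (da.ˈlu) te (ˈnu:) (ˈgru:).
Foot heads: 1, 2, 4, 6, 8, 9.
Primary stress on the leftmost head = syllable 1.
Secondary stress on 2, 4, 6, 8, 9: ˈde:.ˌfis.lo.ˌbu.da.ˌlu.te.ˌnu:.ˌgru:.

primary 1, secondary 2, 4, 6, 8, 9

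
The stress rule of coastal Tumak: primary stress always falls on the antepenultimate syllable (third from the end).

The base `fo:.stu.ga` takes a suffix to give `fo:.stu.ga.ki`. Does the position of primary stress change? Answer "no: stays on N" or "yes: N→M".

Base `fo:.stu.ga` (3 syllables):
  The word has 3 syllables; the antepenultimate syllable (third from the end) is syllable 1 (fo:).
  → primary stress on syllable 1.
Suffixed `fo:.stu.ga.ki` (4 syllables):
  The word has 4 syllables; the antepenultimate syllable (third from the end) is syllable 2 (stu).
  → primary stress on syllable 2.

yes: 1→2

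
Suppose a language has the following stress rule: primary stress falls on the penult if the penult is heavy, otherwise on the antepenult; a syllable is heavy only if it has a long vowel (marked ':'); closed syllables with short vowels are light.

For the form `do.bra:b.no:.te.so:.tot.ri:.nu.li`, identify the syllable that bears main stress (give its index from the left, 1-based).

7

Weights: 7 ri: H, 8 nu L, 9 li L.
The penult (syllable 8, nu) is light, so stress falls on the antepenult (syllable 7, ri:).
Primary stress: syllable 7 → do.bra:b.no:.te.so:.tot.ˈri:.nu.li.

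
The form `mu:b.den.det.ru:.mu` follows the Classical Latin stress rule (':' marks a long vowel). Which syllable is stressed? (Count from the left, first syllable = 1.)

Classical Latin: stress the penult if heavy (long vowel or closed), else the antepenult.
Weights: 3 det H, 4 ru: H, 5 mu L.
The penult (syllable 4, ru:) is heavy, so it takes stress.
Stress on syllable 4: mu:b.den.det.ˈru:.mu.

4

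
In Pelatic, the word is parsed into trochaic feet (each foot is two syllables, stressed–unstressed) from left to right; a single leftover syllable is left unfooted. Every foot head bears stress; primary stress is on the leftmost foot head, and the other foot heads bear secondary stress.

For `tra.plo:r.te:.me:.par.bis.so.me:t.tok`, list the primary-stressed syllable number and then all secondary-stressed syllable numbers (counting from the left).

Parse left to right into trochaic (ˈσσ) feet: (ˈtra.plo:r) (ˈte:.me:) (ˈpar.bis) (ˈso.me:t) tok. Syllable 9 is left unfooted.
Foot heads (stressed positions): 1, 3, 5, 7.
End Rule Leftmost: primary stress on the leftmost head = syllable 1.
Secondary stress on 3, 5, 7: ˈtra.plo:r.ˌte:.me:.ˌpar.bis.ˌso.me:t.tok.

primary 1, secondary 3, 5, 7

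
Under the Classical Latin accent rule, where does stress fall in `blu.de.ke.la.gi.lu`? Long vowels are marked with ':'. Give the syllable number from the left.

4

Classical Latin: stress the penult if heavy (long vowel or closed), else the antepenult.
Weights: 4 la L, 5 gi L, 6 lu L.
The penult (syllable 5, gi) is light, so stress falls on the antepenult (syllable 4, la).
Stress on syllable 4: blu.de.ke.ˈla.gi.lu.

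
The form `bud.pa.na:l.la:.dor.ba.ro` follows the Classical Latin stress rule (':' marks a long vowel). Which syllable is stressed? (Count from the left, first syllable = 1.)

5

Classical Latin: stress the penult if heavy (long vowel or closed), else the antepenult.
Weights: 5 dor H, 6 ba L, 7 ro L.
The penult (syllable 6, ba) is light, so stress falls on the antepenult (syllable 5, dor).
Stress on syllable 5: bud.pa.na:l.la:.ˈdor.ba.ro.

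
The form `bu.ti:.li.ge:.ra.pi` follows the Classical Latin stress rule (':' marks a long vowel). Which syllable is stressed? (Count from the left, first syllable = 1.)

4

Classical Latin: stress the penult if heavy (long vowel or closed), else the antepenult.
Weights: 4 ge: H, 5 ra L, 6 pi L.
The penult (syllable 5, ra) is light, so stress falls on the antepenult (syllable 4, ge:).
Stress on syllable 4: bu.ti:.li.ˈge:.ra.pi.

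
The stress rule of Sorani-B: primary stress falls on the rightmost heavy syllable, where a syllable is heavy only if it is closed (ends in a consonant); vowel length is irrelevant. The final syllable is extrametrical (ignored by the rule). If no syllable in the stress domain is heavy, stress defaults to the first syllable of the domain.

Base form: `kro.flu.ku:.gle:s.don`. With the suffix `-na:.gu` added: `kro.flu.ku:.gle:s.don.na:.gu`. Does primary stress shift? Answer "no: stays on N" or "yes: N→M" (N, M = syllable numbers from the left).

Base `kro.flu.ku:.gle:s.don` (5 syllables):
  The final syllable (5, don) is extrametrical; the stress domain is syllables 1–4.
  Weights: 1 kro L, 2 flu L, 3 ku: L, 4 gle:s H.
  Heavy syllables in the domain: 4. The rightmost is syllable 4 (gle:s).
  → primary stress on syllable 4.
Suffixed `kro.flu.ku:.gle:s.don.na:.gu` (7 syllables):
  The final syllable (7, gu) is extrametrical; the stress domain is syllables 1–6.
  Weights: 1 kro L, 2 flu L, 3 ku: L, 4 gle:s H, 5 don H, 6 na: L.
  Heavy syllables in the domain: 4, 5. The rightmost is syllable 5 (don).
  → primary stress on syllable 5.

yes: 4→5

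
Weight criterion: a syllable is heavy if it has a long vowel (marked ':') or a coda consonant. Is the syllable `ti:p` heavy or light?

`ti:p`: long vowel, closed (coda /p/). Long vowel and closed → heavy.

heavy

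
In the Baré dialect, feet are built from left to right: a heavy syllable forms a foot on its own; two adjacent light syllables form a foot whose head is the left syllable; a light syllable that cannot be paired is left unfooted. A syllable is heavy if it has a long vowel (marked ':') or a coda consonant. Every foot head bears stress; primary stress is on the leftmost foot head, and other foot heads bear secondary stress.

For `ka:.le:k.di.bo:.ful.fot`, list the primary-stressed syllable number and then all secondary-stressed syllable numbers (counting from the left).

Weights: 1 ka: H, 2 le:k H, 3 di L, 4 bo: H, 5 ful H, 6 fot H.
Parse left to right (heavy = foot alone; LL = one foot; stranded L unfooted): (ˈka:) (ˈle:k) di (ˈbo:) (ˈful) (ˈfot).
Foot heads: 1, 2, 4, 5, 6.
Primary stress on the leftmost head = syllable 1.
Secondary stress on 2, 4, 5, 6: ˈka:.ˌle:k.di.ˌbo:.ˌful.ˌfot.

primary 1, secondary 2, 4, 5, 6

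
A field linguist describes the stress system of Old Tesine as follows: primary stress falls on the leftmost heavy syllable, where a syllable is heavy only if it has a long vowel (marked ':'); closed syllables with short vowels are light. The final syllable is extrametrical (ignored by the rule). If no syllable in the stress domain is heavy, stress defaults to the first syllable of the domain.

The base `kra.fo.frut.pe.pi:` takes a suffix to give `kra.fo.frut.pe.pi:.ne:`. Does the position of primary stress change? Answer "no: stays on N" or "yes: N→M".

Base `kra.fo.frut.pe.pi:` (5 syllables):
  The final syllable (5, pi:) is extrametrical; the stress domain is syllables 1–4.
  Weights: 1 kra L, 2 fo L, 3 frut L, 4 pe L.
  No heavy syllable in the domain; default to the first syllable of the domain = syllable 1.
  → primary stress on syllable 1.
Suffixed `kra.fo.frut.pe.pi:.ne:` (6 syllables):
  The final syllable (6, ne:) is extrametrical; the stress domain is syllables 1–5.
  Weights: 1 kra L, 2 fo L, 3 frut L, 4 pe L, 5 pi: H.
  Heavy syllables in the domain: 5. The leftmost is syllable 5 (pi:).
  → primary stress on syllable 5.

yes: 1→5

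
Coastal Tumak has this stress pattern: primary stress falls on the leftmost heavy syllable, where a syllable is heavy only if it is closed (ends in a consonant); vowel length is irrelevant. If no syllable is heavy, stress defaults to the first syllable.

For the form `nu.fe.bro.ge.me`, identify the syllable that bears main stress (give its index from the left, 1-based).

1

Weights: 1 nu L, 2 fe L, 3 bro L, 4 ge L, 5 me L.
No heavy syllable in the domain; default to the first syllable = syllable 1.
Primary stress: syllable 1 → ˈnu.fe.bro.ge.me.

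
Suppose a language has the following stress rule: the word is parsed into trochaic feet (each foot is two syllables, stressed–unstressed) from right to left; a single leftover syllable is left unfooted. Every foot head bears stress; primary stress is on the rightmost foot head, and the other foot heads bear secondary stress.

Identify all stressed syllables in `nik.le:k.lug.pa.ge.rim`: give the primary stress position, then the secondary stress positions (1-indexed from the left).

primary 5, secondary 1, 3

Parse right to left into trochaic (ˈσσ) feet: (ˈnik.le:k) (ˈlug.pa) (ˈge.rim).
Foot heads (stressed positions): 1, 3, 5.
End Rule Rightmost: primary stress on the rightmost head = syllable 5.
Secondary stress on 1, 3: ˌnik.le:k.ˌlug.pa.ˈge.rim.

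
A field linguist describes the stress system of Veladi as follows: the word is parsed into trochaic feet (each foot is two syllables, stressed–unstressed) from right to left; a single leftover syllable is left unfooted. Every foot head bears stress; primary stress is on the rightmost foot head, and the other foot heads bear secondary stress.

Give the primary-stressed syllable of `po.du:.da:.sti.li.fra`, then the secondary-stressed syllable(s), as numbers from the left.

primary 5, secondary 1, 3

Parse right to left into trochaic (ˈσσ) feet: (ˈpo.du:) (ˈda:.sti) (ˈli.fra).
Foot heads (stressed positions): 1, 3, 5.
End Rule Rightmost: primary stress on the rightmost head = syllable 5.
Secondary stress on 1, 3: ˌpo.du:.ˌda:.sti.ˈli.fra.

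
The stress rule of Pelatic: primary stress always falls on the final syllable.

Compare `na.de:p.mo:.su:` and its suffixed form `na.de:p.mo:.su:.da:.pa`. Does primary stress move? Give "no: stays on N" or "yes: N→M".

Base `na.de:p.mo:.su:` (4 syllables):
  The word has 4 syllables; the final syllable is syllable 4 (su:).
  → primary stress on syllable 4.
Suffixed `na.de:p.mo:.su:.da:.pa` (6 syllables):
  The word has 6 syllables; the final syllable is syllable 6 (pa).
  → primary stress on syllable 6.

yes: 4→6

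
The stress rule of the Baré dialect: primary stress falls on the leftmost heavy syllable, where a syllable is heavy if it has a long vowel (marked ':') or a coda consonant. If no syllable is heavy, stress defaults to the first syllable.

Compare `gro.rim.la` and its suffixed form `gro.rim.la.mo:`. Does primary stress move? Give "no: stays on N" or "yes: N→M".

no: stays on 2

Base `gro.rim.la` (3 syllables):
  Weights: 1 gro L, 2 rim H, 3 la L.
  Heavy syllables in the domain: 2. The leftmost is syllable 2 (rim).
  → primary stress on syllable 2.
Suffixed `gro.rim.la.mo:` (4 syllables):
  Weights: 1 gro L, 2 rim H, 3 la L, 4 mo: H.
  Heavy syllables in the domain: 2, 4. The leftmost is syllable 2 (rim).
  → primary stress on syllable 2.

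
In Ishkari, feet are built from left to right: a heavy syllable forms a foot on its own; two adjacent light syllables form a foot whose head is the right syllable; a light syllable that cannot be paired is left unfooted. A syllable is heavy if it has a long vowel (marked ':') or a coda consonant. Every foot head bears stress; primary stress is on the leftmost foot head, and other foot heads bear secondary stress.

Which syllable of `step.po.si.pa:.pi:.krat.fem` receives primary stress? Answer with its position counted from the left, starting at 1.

Weights: 1 step H, 2 po L, 3 si L, 4 pa: H, 5 pi: H, 6 krat H, 7 fem H.
Parse left to right (heavy = foot alone; LL = one foot; stranded L unfooted): (ˈstep) (po.ˈsi) (ˈpa:) (ˈpi:) (ˈkrat) (ˈfem).
Foot heads: 1, 3, 4, 5, 6, 7.
Primary stress on the leftmost head = syllable 1.
Primary stress: syllable 1 → ˈstep.po.si.pa:.pi:.krat.fem.

1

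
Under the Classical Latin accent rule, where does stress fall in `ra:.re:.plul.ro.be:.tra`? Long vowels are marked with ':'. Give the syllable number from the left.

Classical Latin: stress the penult if heavy (long vowel or closed), else the antepenult.
Weights: 4 ro L, 5 be: H, 6 tra L.
The penult (syllable 5, be:) is heavy, so it takes stress.
Stress on syllable 5: ra:.re:.plul.ro.ˈbe:.tra.

5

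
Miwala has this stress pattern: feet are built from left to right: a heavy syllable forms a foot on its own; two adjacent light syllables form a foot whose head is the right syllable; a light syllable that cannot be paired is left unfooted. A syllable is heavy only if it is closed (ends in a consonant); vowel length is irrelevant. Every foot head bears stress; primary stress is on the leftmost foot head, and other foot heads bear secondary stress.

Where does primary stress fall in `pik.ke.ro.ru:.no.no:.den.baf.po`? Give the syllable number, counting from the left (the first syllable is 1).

Weights: 1 pik H, 2 ke L, 3 ro L, 4 ru: L, 5 no L, 6 no: L, 7 den H, 8 baf H, 9 po L.
Parse left to right (heavy = foot alone; LL = one foot; stranded L unfooted): (ˈpik) (ke.ˈro) (ru:.ˈno) no: (ˈden) (ˈbaf) po.
Foot heads: 1, 3, 5, 7, 8.
Primary stress on the leftmost head = syllable 1.
Primary stress: syllable 1 → ˈpik.ke.ro.ru:.no.no:.den.baf.po.

1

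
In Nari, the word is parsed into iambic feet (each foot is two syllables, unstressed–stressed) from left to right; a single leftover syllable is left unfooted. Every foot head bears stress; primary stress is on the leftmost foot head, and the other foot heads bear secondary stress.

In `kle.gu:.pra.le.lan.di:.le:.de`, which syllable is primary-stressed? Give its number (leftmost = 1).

2

Parse left to right into iambic (σˈσ) feet: (kle.ˈgu:) (pra.ˈle) (lan.ˈdi:) (le:.ˈde).
Foot heads (stressed positions): 2, 4, 6, 8.
End Rule Leftmost: primary stress on the leftmost head = syllable 2.
Primary stress: syllable 2 → kle.ˈgu:.pra.le.lan.di:.le:.de.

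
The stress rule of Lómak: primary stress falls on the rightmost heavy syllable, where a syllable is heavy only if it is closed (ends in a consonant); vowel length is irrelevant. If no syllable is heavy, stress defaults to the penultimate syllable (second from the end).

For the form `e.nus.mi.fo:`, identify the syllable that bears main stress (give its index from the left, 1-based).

2

Weights: 1 e L, 2 nus H, 3 mi L, 4 fo: L.
Heavy syllables in the domain: 2. The rightmost is syllable 2 (nus).
Primary stress: syllable 2 → e.ˈnus.mi.fo:.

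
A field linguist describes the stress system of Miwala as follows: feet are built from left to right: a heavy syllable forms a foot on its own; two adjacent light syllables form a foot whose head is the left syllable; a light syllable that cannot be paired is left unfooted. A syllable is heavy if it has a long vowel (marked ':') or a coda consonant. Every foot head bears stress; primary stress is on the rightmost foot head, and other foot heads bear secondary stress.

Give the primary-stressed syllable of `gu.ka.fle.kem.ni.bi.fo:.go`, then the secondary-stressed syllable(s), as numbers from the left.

Weights: 1 gu L, 2 ka L, 3 fle L, 4 kem H, 5 ni L, 6 bi L, 7 fo: H, 8 go L.
Parse left to right (heavy = foot alone; LL = one foot; stranded L unfooted): (ˈgu.ka) fle (ˈkem) (ˈni.bi) (ˈfo:) go.
Foot heads: 1, 4, 5, 7.
Primary stress on the rightmost head = syllable 7.
Secondary stress on 1, 4, 5: ˌgu.ka.fle.ˌkem.ˌni.bi.ˈfo:.go.

primary 7, secondary 1, 4, 5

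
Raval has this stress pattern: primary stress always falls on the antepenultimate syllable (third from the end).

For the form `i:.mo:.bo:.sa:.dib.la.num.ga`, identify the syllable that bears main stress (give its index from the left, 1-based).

The word has 8 syllables; the antepenultimate syllable (third from the end) is syllable 6 (la).
Primary stress: syllable 6 → i:.mo:.bo:.sa:.dib.ˈla.num.ga.

6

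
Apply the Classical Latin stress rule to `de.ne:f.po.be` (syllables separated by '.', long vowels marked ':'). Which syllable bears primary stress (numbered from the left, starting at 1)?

Classical Latin: stress the penult if heavy (long vowel or closed), else the antepenult.
Weights: 2 ne:f H, 3 po L, 4 be L.
The penult (syllable 3, po) is light, so stress falls on the antepenult (syllable 2, ne:f).
Stress on syllable 2: de.ˈne:f.po.be.

2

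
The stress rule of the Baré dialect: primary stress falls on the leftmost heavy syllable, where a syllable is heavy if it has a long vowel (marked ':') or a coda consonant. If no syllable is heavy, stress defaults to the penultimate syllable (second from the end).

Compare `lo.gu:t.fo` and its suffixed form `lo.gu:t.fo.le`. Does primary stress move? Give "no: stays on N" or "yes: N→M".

no: stays on 2

Base `lo.gu:t.fo` (3 syllables):
  Weights: 1 lo L, 2 gu:t H, 3 fo L.
  Heavy syllables in the domain: 2. The leftmost is syllable 2 (gu:t).
  → primary stress on syllable 2.
Suffixed `lo.gu:t.fo.le` (4 syllables):
  Weights: 1 lo L, 2 gu:t H, 3 fo L, 4 le L.
  Heavy syllables in the domain: 2. The leftmost is syllable 2 (gu:t).
  → primary stress on syllable 2.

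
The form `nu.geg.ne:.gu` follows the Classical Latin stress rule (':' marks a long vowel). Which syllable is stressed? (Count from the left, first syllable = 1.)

Classical Latin: stress the penult if heavy (long vowel or closed), else the antepenult.
Weights: 2 geg H, 3 ne: H, 4 gu L.
The penult (syllable 3, ne:) is heavy, so it takes stress.
Stress on syllable 3: nu.geg.ˈne:.gu.

3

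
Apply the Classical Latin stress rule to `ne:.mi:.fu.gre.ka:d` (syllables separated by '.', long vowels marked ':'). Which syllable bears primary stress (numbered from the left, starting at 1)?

Classical Latin: stress the penult if heavy (long vowel or closed), else the antepenult.
Weights: 3 fu L, 4 gre L, 5 ka:d H.
The penult (syllable 4, gre) is light, so stress falls on the antepenult (syllable 3, fu).
Stress on syllable 3: ne:.mi:.ˈfu.gre.ka:d.

3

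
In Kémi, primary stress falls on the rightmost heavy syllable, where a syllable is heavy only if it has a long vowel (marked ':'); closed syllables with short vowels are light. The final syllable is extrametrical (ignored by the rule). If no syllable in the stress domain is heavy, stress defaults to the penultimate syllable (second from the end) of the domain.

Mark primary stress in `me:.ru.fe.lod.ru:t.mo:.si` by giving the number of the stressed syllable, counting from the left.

The final syllable (7, si) is extrametrical; the stress domain is syllables 1–6.
Weights: 1 me: H, 2 ru L, 3 fe L, 4 lod L, 5 ru:t H, 6 mo: H.
Heavy syllables in the domain: 1, 5, 6. The rightmost is syllable 6 (mo:).
Primary stress: syllable 6 → me:.ru.fe.lod.ru:t.ˈmo:.si.

6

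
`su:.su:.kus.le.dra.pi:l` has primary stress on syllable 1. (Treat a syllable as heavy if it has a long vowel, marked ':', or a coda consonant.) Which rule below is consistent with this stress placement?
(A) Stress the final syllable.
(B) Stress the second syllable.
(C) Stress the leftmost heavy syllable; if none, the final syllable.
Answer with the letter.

C

Rule A → syllable 6 (observed: 1).
Rule B → syllable 2 (observed: 1).
Rule C → syllable 1 ✓.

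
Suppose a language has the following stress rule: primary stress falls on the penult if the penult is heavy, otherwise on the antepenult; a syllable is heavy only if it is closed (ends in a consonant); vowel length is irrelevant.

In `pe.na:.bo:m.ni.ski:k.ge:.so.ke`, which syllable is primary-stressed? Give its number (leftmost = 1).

Weights: 6 ge: L, 7 so L, 8 ke L.
The penult (syllable 7, so) is light, so stress falls on the antepenult (syllable 6, ge:).
Primary stress: syllable 6 → pe.na:.bo:m.ni.ski:k.ˈge:.so.ke.

6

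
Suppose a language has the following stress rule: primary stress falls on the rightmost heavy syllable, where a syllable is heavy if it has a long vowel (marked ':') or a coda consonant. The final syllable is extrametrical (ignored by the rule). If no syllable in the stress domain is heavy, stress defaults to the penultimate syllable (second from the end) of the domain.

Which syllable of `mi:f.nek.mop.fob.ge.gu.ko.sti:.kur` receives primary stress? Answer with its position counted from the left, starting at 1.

8

The final syllable (9, kur) is extrametrical; the stress domain is syllables 1–8.
Weights: 1 mi:f H, 2 nek H, 3 mop H, 4 fob H, 5 ge L, 6 gu L, 7 ko L, 8 sti: H.
Heavy syllables in the domain: 1, 2, 3, 4, 8. The rightmost is syllable 8 (sti:).
Primary stress: syllable 8 → mi:f.nek.mop.fob.ge.gu.ko.ˈsti:.kur.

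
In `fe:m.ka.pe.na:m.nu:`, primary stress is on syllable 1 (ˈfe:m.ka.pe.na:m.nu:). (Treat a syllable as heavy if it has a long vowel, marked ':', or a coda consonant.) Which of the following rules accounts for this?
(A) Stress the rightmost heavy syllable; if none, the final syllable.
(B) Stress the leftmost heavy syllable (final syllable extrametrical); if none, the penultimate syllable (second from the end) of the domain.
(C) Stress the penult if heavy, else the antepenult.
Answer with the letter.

Rule A → syllable 5 (observed: 1).
Rule B → syllable 1 ✓.
Rule C → syllable 4 (observed: 1).

B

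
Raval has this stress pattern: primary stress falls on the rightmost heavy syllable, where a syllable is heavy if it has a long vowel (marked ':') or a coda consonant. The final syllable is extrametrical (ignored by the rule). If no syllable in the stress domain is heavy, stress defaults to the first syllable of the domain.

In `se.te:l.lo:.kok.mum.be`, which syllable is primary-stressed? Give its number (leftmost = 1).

5

The final syllable (6, be) is extrametrical; the stress domain is syllables 1–5.
Weights: 1 se L, 2 te:l H, 3 lo: H, 4 kok H, 5 mum H.
Heavy syllables in the domain: 2, 3, 4, 5. The rightmost is syllable 5 (mum).
Primary stress: syllable 5 → se.te:l.lo:.kok.ˈmum.be.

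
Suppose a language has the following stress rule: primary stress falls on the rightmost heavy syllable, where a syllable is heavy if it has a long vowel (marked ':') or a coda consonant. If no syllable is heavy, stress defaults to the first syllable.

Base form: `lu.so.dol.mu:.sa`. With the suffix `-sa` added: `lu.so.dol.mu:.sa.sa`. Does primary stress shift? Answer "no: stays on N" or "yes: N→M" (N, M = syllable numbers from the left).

no: stays on 4

Base `lu.so.dol.mu:.sa` (5 syllables):
  Weights: 1 lu L, 2 so L, 3 dol H, 4 mu: H, 5 sa L.
  Heavy syllables in the domain: 3, 4. The rightmost is syllable 4 (mu:).
  → primary stress on syllable 4.
Suffixed `lu.so.dol.mu:.sa.sa` (6 syllables):
  Weights: 1 lu L, 2 so L, 3 dol H, 4 mu: H, 5 sa L, 6 sa L.
  Heavy syllables in the domain: 3, 4. The rightmost is syllable 4 (mu:).
  → primary stress on syllable 4.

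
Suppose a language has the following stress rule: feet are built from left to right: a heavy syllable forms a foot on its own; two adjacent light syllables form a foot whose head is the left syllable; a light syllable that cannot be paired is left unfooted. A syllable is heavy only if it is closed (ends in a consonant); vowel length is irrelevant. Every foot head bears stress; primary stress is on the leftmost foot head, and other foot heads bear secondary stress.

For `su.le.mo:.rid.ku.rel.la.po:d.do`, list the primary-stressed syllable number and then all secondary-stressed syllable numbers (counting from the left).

primary 1, secondary 4, 6, 8

Weights: 1 su L, 2 le L, 3 mo: L, 4 rid H, 5 ku L, 6 rel H, 7 la L, 8 po:d H, 9 do L.
Parse left to right (heavy = foot alone; LL = one foot; stranded L unfooted): (ˈsu.le) mo: (ˈrid) ku (ˈrel) la (ˈpo:d) do.
Foot heads: 1, 4, 6, 8.
Primary stress on the leftmost head = syllable 1.
Secondary stress on 4, 6, 8: ˈsu.le.mo:.ˌrid.ku.ˌrel.la.ˌpo:d.do.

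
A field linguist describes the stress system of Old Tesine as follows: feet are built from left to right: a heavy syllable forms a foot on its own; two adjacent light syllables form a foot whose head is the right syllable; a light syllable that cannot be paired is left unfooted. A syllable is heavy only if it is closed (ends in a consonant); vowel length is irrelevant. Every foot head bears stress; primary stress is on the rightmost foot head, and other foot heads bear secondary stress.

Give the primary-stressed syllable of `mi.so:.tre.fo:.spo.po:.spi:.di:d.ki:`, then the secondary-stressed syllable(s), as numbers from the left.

primary 8, secondary 2, 4, 6

Weights: 1 mi L, 2 so: L, 3 tre L, 4 fo: L, 5 spo L, 6 po: L, 7 spi: L, 8 di:d H, 9 ki: L.
Parse left to right (heavy = foot alone; LL = one foot; stranded L unfooted): (mi.ˈso:) (tre.ˈfo:) (spo.ˈpo:) spi: (ˈdi:d) ki:.
Foot heads: 2, 4, 6, 8.
Primary stress on the rightmost head = syllable 8.
Secondary stress on 2, 4, 6: mi.ˌso:.tre.ˌfo:.spo.ˌpo:.spi:.ˈdi:d.ki:.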